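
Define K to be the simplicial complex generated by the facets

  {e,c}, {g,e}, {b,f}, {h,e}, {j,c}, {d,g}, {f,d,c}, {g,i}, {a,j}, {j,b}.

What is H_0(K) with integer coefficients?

H_0 = Z.

Take the total order a < b < c < d < e < f < g < h < i < j on the vertex set. Then K (dimension 2) consists of the simplices:

  0-simplices (10): a, b, c, d, e, f, g, h, i, j
  1-simplices (12): aj, bf, bj, cd, ce, cf, cj, df, dg, eg, eh, gi
  2-simplices (1): cdf

Hence C_0 ≅ Z^10, C_1 ≅ Z^12, C_2 ≅ Z^1.

The boundary map ∂_1: C_1 → C_0 is given by ∂[p,q] = [q] − [p]. For instance
  ∂gi = i − g.
The 10×12 boundary matrix has rank 9 and Smith normal form diag(1,1,1,1,1,1,1,1,1).

The boundary map ∂_2: C_2 → C_1 sends each 2-simplex [p,q,r] to [q,r] − [p,r] + [p,q]. For instance
  ∂cdf = df − cf + cd.
The 12×1 boundary matrix has rank 1 and Smith normal form diag(1).

Reading off H_k = ker ∂_k / im ∂_{k+1}:

  H_0: rank C_0 − rank ∂_1 = 10 − 9 = 1, and the invariant factors of ∂_1 are all 1, so H_0 ≅ Z.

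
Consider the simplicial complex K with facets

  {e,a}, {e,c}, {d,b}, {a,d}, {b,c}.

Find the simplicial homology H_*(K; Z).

H_0 = Z,  H_1 = Z.

We work with the vertex ordering a < b < c < d < e. The simplices of K, each written with vertices in increasing order, are:

  0-simplices (5): a, b, c, d, e
  1-simplices (5): ad, ae, bc, bd, ce

Hence C_0 ≅ Z^5, C_1 ≅ Z^5.

The boundary map ∂_1: C_1 → C_0 sends each edge [p,q] (with p < q) to q − p.
This gives a 5×5 integer matrix of rank 4; reducing to Smith normal form yields diagonal entries (1,1,1,1).

Now H_k = ker ∂_k / im ∂_{k+1}, so:

  H_0: rank C_0 − rank ∂_1 = 5 − 4 = 1, and the invariant factors of ∂_1 are all 1, so H_0 ≅ Z.
  H_1: rank ker ∂_1 − rank ∂_2 = (5 − 4) − 0 = 1, and there is no ∂_2, so H_1 ≅ Z.

As a check, the Euler characteristic is 5 − 5 = 0, which agrees with 1 − 1 = 0.
(K is a triangulation of the circle S^1.)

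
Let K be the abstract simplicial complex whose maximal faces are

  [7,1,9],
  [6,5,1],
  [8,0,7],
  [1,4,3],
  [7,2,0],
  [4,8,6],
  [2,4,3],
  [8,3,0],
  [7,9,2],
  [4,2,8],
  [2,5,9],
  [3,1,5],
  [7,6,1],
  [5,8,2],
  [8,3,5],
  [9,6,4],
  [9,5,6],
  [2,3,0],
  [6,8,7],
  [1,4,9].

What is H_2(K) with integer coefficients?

H_2 ≅ 0.

Take the total order 0 < 1 < 2 < 3 < 4 < 5 < 6 < 7 < 8 < 9 on the vertex set. Then K (dimension 2) consists of the simplices:

  0-simplices (10): [0], [1], [2], [3], [4], [5], [6], [7], [8], [9]
  1-simplices (30): (30 of them)
  2-simplices (20): (20 of them)

so the chain groups are C_0 ≅ Z^10, C_1 ≅ Z^30, C_2 ≅ Z^20.

∂_1: C_1 → C_0 sends each edge [p,q] (with p < q) to q − p. For instance
  ∂[3,8] = [8] − [3].
The 10×30 boundary matrix has rank 9 and Smith normal form diag(1,1,1,1,1,1,1,1,1).

The boundary map ∂_2: C_2 → C_1 acts by ∂[p,q,r] = [q,r] − [p,r] + [p,q]. For instance
  ∂[2,3,4] = [3,4] − [2,4] + [2,3],
  ∂[4,6,9] = [6,9] − [4,9] + [4,6].
This gives a 30×20 integer matrix of rank 20; reducing to Smith normal form yields diagonal entries (1,1,1,1,1,1,1,1,1,1,1,1,1,1,1,1,1,1,1,2).

Reading off H_k = ker ∂_k / im ∂_{k+1}:

  H_2: rank ker ∂_2 − rank ∂_3 = (20 − 20) − 0 = 0, and there is no ∂_3, so H_2 ≅ 0.

(K is a triangulation of the Klein bottle.)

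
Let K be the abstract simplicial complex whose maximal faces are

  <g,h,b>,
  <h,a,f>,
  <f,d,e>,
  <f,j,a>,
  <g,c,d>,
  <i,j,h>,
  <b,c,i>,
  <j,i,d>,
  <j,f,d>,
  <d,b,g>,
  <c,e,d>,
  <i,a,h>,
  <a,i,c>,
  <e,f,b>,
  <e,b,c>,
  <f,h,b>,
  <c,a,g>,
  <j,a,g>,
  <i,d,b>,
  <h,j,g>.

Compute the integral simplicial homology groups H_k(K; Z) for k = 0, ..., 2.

We work with the vertex ordering a < b < c < d < e < f < g < h < i < j. The simplices of K, each written with vertices in increasing order, are:

  0-simplices (10): a, b, c, d, e, f, g, h, i, j
  1-simplices (30): ac, af, ag, ah, ai, aj, bc, bd, be, bf, bg, bh, bi, cd, ce, cg, ci, de, df, dg, di, dj, ef, fh, fj, gh, gj, hi, hj, ij
  2-simplices (20): acg, aci, afh, afj, agj, ahi, bce, bci, bdg, bdi, bef, bfh, bgh, cde, cdg, def, dfj, dij, ghj, hij

Hence C_0 ≅ Z^10, C_1 ≅ Z^30, C_2 ≅ Z^20.

Boundary ∂_1: C_1 → C_0 sends each edge [p,q] (with p < q) to q − p.
The 10×30 boundary matrix has rank 9 and Smith normal form diag(1,1,1,1,1,1,1,1,1).

The boundary map ∂_2: C_2 → C_1 acts by ∂[p,q,r] = [q,r] − [p,r] + [p,q]. For instance
  ∂ghj = hj − gj + gh,
  ∂cde = de − ce + cd.
The resulting 30×20 matrix has rank 20, and its Smith normal form has invariant factors (1,1,1,1,1,1,1,1,1,1,1,1,1,1,1,1,1,1,1,2).

From H_k ≅ ker(∂_k) / im(∂_{k+1}) we obtain:

  H_0: rank C_0 − rank ∂_1 = 10 − 9 = 1, and the invariant factors of ∂_1 are all 1, so H_0 = Z.
  H_1: rank ker ∂_1 − rank ∂_2 = (30 − 9) − 20 = 1, and ∂_2 has invariant factor 2 > 1, so H_1 = Z ⊕ Z/2Z.
  H_2: rank ker ∂_2 − rank ∂_3 = (20 − 20) − 0 = 0, and there is no ∂_3, so H_2 = 0.

H_0 = Z,  H_1 = Z ⊕ Z/2Z,  H_2 = 0.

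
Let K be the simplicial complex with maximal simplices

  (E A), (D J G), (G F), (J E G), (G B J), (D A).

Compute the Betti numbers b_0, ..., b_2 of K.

K has 7 vertices, 10 edges, 3 triangles.
rank ∂_0 = 0, rank ∂_1 = 6 ⇒ b_0 = 7 − 0 − 6 = 1; all invariant factors of ∂_1 are 1 so no torsion. So H_0 ≅ Z.
rank ∂_1 = 6, rank ∂_2 = 3 ⇒ b_1 = 10 − 6 − 3 = 1; all invariant factors of ∂_2 are 1 so no torsion. So H_1 ≅ Z.
rank ∂_2 = 3, rank ∂_3 = 0 ⇒ b_2 = 3 − 3 − 0 = 0. So H_2 ≅ 0.

b_0 = 1, b_1 = 1, b_2 = 0.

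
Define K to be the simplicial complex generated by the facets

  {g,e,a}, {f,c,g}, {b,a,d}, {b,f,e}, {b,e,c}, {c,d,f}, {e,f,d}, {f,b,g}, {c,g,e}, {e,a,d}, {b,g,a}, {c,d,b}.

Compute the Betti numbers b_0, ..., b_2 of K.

Order the vertices as a < b < c < d < e < f < g. Listing each simplex with vertices in this order, K has dimension 2 with simplices:

  0-simplices (7): a, b, c, d, e, f, g
  1-simplices (18): ab, ad, ae, ag, bc, bd, be, bf, bg, cd, ce, cf, cg, de, df, ef, eg, fg
  2-simplices (12): abd, abg, ade, aeg, bcd, bce, bef, bfg, cdf, ceg, cfg, def

giving chain groups C_0 ≅ Z^7, C_1 ≅ Z^18, C_2 ≅ Z^12.

Boundary ∂_1: C_1 → C_0 sends each edge [p,q] (with p < q) to q − p. For instance
  ∂ad = d − a.
As a 7×18 matrix over Z this has rank 6, with invariant factors (1,1,1,1,1,1).

Boundary ∂_2: C_2 → C_1 sends each 2-simplex [p,q,r] to [q,r] − [p,r] + [p,q]. For instance
  ∂cdf = df − cf + cd,
  ∂ade = de − ae + ad.
As a 18×12 matrix over Z this has rank 12, with invariant factors (1,1,1,1,1,1,1,1,1,1,1,2).

Computing H_k = (kernel of ∂_k) / (image of ∂_{k+1}):

  H_0: rank C_0 − rank ∂_1 = 7 − 6 = 1, and the invariant factors of ∂_1 are all 1, so H_0 ≅ Z.
  H_1: rank ker ∂_1 − rank ∂_2 = (18 − 6) − 12 = 0, and ∂_2 has invariant factor 2 > 1, so H_1 ≅ Z/2.
  H_2: rank ker ∂_2 − rank ∂_3 = (12 − 12) − 0 = 0, and there is no ∂_3, so H_2 ≅ 0.

(K is a triangulation of the real projective plane RP^2.)

Hence the Betti numbers are b_0 = 1, b_1 = 0, b_2 = 0.

b_0 = 1, b_1 = 0, b_2 = 0.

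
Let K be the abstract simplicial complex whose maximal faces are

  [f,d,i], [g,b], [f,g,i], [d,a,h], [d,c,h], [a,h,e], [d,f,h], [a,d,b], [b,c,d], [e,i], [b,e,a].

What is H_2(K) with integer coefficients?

H_2 = 0.

Take the total order a < b < c < d < e < f < g < h < i on the vertex set. Then K (dimension 2) consists of the simplices:

  0-simplices (9): a, b, c, d, e, f, g, h, i
  1-simplices (19): ab, ad, ae, ah, bc, bd, be, bg, cd, ch, df, dh, di, eh, ei, fg, fh, fi, gi
  2-simplices (9): abd, abe, adh, aeh, bcd, cdh, dfh, dfi, fgi

so the chain groups are C_0 ≅ Z^9, C_1 ≅ Z^19, C_2 ≅ Z^9.

Boundary ∂_1: C_1 → C_0 is given by ∂[p,q] = [q] − [p]. For instance
  ∂fi = i − f.
This gives a 9×19 integer matrix of rank 8; reducing to Smith normal form yields diagonal entries (1,1,1,1,1,1,1,1).

Boundary ∂_2: C_2 → C_1 acts by ∂[p,q,r] = [q,r] − [p,r] + [p,q]. For instance
  ∂cdh = dh − ch + cd,
  ∂dfh = fh − dh + df.
This gives a 19×9 integer matrix of rank 9; reducing to Smith normal form yields diagonal entries (1,1,1,1,1,1,1,1,1).

Now H_k = ker ∂_k / im ∂_{k+1}, so:

  H_2: rank ker ∂_2 − rank ∂_3 = (9 − 9) − 0 = 0, and there is no ∂_3, so H_2 ≅ 0.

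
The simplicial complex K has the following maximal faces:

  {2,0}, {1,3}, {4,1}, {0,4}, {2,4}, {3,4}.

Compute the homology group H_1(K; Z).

We work with the vertex ordering 0 < 1 < 2 < 3 < 4. The simplices of K, each written with vertices in increasing order, are:

  0-simplices (5): [0], [1], [2], [3], [4]
  1-simplices (6): [0,2], [0,4], [1,3], [1,4], [2,4], [3,4]

Hence C_0 ≅ Z^5, C_1 ≅ Z^6.

The boundary map ∂_1: C_1 → C_0 maps an edge to its endpoints' difference, ∂[p,q] = q − p.
The 5×6 boundary matrix has rank 4 and Smith normal form diag(1,1,1,1).

From H_k ≅ ker(∂_k) / im(∂_{k+1}) we obtain:

  H_1: rank ker ∂_1 − rank ∂_2 = (6 − 4) − 0 = 2, and there is no ∂_2, so H_1 = Z^2.

H_1 = Z^2.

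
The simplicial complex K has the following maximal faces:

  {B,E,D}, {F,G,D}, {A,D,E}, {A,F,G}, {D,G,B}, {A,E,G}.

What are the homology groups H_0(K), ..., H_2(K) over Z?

Take the total order A < B < D < E < F < G on the vertex set. Then K (dimension 2) consists of the simplices:

  0-simplices (6): A, B, D, E, F, G
  1-simplices (12): AD, AE, AF, AG, BD, BE, BG, DE, DF, DG, EG, FG
  2-simplices (6): ADE, AEG, AFG, BDE, BDG, DFG

so the chain groups are C_0 ≅ Z^6, C_1 ≅ Z^12, C_2 ≅ Z^6.

The boundary map ∂_1: C_1 → C_0 is given by ∂[p,q] = [q] − [p]. For instance
  ∂EG = G − E.
The 6×12 boundary matrix has rank 5 and Smith normal form diag(1,1,1,1,1).

Boundary ∂_2: C_2 → C_1 maps a triangle to the signed sum of its edges. For instance
  ∂BDE = DE − BE + BD,
  ∂AFG = FG − AG + AF.
As a 12×6 matrix over Z this has rank 6, with invariant factors (1,1,1,1,1,1).

Reading off H_k = ker ∂_k / im ∂_{k+1}:

  H_0: rank C_0 − rank ∂_1 = 6 − 5 = 1, and the invariant factors of ∂_1 are all 1, so H_0 ≅ Z.
  H_1: rank ker ∂_1 − rank ∂_2 = (12 − 5) − 6 = 1, and the invariant factors of ∂_2 are all 1, so H_1 ≅ Z.
  H_2: rank ker ∂_2 − rank ∂_3 = (6 − 6) − 0 = 0, and there is no ∂_3, so H_2 ≅ 0.

(K is a triangulation of the cylinder S^1 x I.)

H_0 = Z,  H_1 = Z,  H_2 = 0.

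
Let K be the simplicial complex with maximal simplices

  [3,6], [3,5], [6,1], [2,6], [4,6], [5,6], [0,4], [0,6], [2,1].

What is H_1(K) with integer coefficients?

K has 7 vertices, 9 edges.
rank ∂_1 = 6, rank ∂_2 = 0 ⇒ b_1 = 9 − 6 − 0 = 3. So H_1 ≅ Z^3.

H_1 = Z^3.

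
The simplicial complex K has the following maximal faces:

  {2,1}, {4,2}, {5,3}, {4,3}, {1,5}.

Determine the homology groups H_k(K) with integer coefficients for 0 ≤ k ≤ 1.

H_0 ≅ Z,  H_1 ≅ Z.

Take the total order 1 < 2 < 3 < 4 < 5 on the vertex set. Then K (dimension 1) consists of the simplices:

  0-simplices (5): [1], [2], [3], [4], [5]
  1-simplices (5): [1,2], [1,5], [2,4], [3,4], [3,5]

Hence C_0 ≅ Z^5, C_1 ≅ Z^5.

The boundary map ∂_1: C_1 → C_0 is given by ∂[p,q] = [q] − [p]. For instance
  ∂[3,4] = [4] − [3].
This gives a 5×5 integer matrix of rank 4; reducing to Smith normal form yields diagonal entries (1,1,1,1).

From H_k ≅ ker(∂_k) / im(∂_{k+1}) we obtain:

  H_0: rank C_0 − rank ∂_1 = 5 − 4 = 1, and the invariant factors of ∂_1 are all 1, so H_0 ≅ Z.
  H_1: rank ker ∂_1 − rank ∂_2 = (5 − 4) − 0 = 1, and there is no ∂_2, so H_1 ≅ Z.

(K is a triangulation of the circle S^1.)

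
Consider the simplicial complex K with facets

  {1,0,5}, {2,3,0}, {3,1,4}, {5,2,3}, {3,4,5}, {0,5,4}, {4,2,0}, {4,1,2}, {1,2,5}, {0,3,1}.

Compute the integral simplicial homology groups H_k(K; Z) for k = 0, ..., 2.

H_0 ≅ Z,  H_1 ≅ Z/2Z,  H_2 = 0.

K has 6 vertices, 15 edges, 10 triangles.
rank ∂_0 = 0, rank ∂_1 = 5 ⇒ b_0 = 6 − 0 − 5 = 1; all invariant factors of ∂_1 are 1 so no torsion. So H_0 = Z.
rank ∂_1 = 5, rank ∂_2 = 10 ⇒ b_1 = 15 − 5 − 10 = 0; ∂_2 has invariant factor(s) [2] giving torsion. So H_1 = Z/2Z.
rank ∂_2 = 10, rank ∂_3 = 0 ⇒ b_2 = 10 − 10 − 0 = 0. So H_2 = 0.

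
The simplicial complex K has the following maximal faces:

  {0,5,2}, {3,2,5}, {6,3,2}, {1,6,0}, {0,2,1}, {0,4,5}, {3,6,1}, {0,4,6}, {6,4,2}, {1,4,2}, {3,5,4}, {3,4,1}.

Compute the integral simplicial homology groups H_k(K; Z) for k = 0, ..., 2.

Order the vertices as 0 < 1 < 2 < 3 < 4 < 5 < 6. Listing each simplex with vertices in this order, K has dimension 2 with simplices:

  0-simplices (7): [0], [1], [2], [3], [4], [5], [6]
  1-simplices (18): [0,1], [0,2], [0,4], [0,5], [0,6], [1,2], [1,3], [1,4], [1,6], [2,3], [2,4], [2,5], [2,6], [3,4], [3,5], [3,6], [4,5], [4,6]
  2-simplices (12): [0,1,2], [0,1,6], [0,2,5], [0,4,5], [0,4,6], [1,2,4], [1,3,4], [1,3,6], [2,3,5], [2,3,6], [2,4,6], [3,4,5]

giving chain groups C_0 ≅ Z^7, C_1 ≅ Z^18, C_2 ≅ Z^12.

Boundary ∂_1: C_1 → C_0 maps an edge to its endpoints' difference, ∂[p,q] = q − p. For instance
  ∂[0,2] = [2] − [0].
This gives a 7×18 integer matrix of rank 6; reducing to Smith normal form yields diagonal entries (1,1,1,1,1,1).

∂_2: C_2 → C_1 acts by ∂[p,q,r] = [q,r] − [p,r] + [p,q]. For instance
  ∂[3,4,5] = [4,5] − [3,5] + [3,4],
  ∂[0,4,5] = [4,5] − [0,5] + [0,4].
The 18×12 boundary matrix has rank 12 and Smith normal form diag(1,1,1,1,1,1,1,1,1,1,1,2).

Reading off H_k = ker ∂_k / im ∂_{k+1}:

  H_0: rank C_0 − rank ∂_1 = 7 − 6 = 1, and the invariant factors of ∂_1 are all 1, so H_0 ≅ Z.
  H_1: rank ker ∂_1 − rank ∂_2 = (18 − 6) − 12 = 0, and ∂_2 has invariant factor 2 > 1, so H_1 ≅ Z/2.
  H_2: rank ker ∂_2 − rank ∂_3 = (12 − 12) − 0 = 0, and there is no ∂_3, so H_2 ≅ 0.

(K is a triangulation of the real projective plane RP^2.)

H_0 = Z,  H_1 = Z/2,  H_2 = 0.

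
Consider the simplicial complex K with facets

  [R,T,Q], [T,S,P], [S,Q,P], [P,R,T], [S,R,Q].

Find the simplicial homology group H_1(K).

We work with the vertex ordering P < Q < R < S < T. The simplices of K, each written with vertices in increasing order, are:

  0-simplices (5): P, Q, R, S, T
  1-simplices (10): PQ, PR, PS, PT, QR, QS, QT, RS, RT, ST
  2-simplices (5): PQS, PRT, PST, QRS, QRT

Hence C_0 ≅ Z^5, C_1 ≅ Z^10, C_2 ≅ Z^5.

The boundary map ∂_1: C_1 → C_0 maps an edge to its endpoints' difference, ∂[p,q] = q − p. For instance
  ∂PS = S − P.
As a 5×10 matrix over Z this has rank 4, with invariant factors (1,1,1,1).

Boundary ∂_2: C_2 → C_1 maps a triangle to the signed sum of its edges. For instance
  ∂QRS = RS − QS + QR,
  ∂PQS = QS − PS + PQ.
The 10×5 boundary matrix has rank 5 and Smith normal form diag(1,1,1,1,1).

Computing H_k = (kernel of ∂_k) / (image of ∂_{k+1}):

  H_1: rank ker ∂_1 − rank ∂_2 = (10 − 4) − 5 = 1, and the invariant factors of ∂_2 are all 1, so H_1 = Z.

H_1 ≅ Z.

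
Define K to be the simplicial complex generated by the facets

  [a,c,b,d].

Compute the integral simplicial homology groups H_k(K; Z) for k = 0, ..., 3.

H_0 = Z,  H_1 = 0,  H_2 = 0,  H_3 = 0.

Order the vertices as a < b < c < d. Listing each simplex with vertices in this order, K has dimension 3 with simplices:

  0-simplices (4): a, b, c, d
  1-simplices (6): ab, ac, ad, bc, bd, cd
  2-simplices (4): abc, abd, acd, bcd
  3-simplices (1): abcd

so the chain groups are C_0 ≅ Z^4, C_1 ≅ Z^6, C_2 ≅ Z^4, C_3 ≅ Z^1.

The boundary map ∂_1: C_1 → C_0 sends each edge [p,q] (with p < q) to q − p. For instance
  ∂ab = b − a.
The resulting 4×6 matrix has rank 3, and its Smith normal form has invariant factors (1,1,1).

The boundary map ∂_2: C_2 → C_1 sends each 2-simplex [p,q,r] to [q,r] − [p,r] + [p,q]. For instance
  ∂acd = cd − ad + ac,
  ∂abc = bc − ac + ab.
This gives a 6×4 integer matrix of rank 3; reducing to Smith normal form yields diagonal entries (1,1,1).

The boundary map ∂_3: C_3 → C_2 sends each 3-simplex σ to the alternating sum Σ_i (−1)^i (σ with its i-th vertex removed). For instance
  ∂abcd = bcd − acd + abd − abc.
The 4×1 boundary matrix has rank 1 and Smith normal form diag(1).

Now H_k = ker ∂_k / im ∂_{k+1}, so:

  H_0: rank C_0 − rank ∂_1 = 4 − 3 = 1, and the invariant factors of ∂_1 are all 1, so H_0 = Z.
  H_1: rank ker ∂_1 − rank ∂_2 = (6 − 3) − 3 = 0, and the invariant factors of ∂_2 are all 1, so H_1 = 0.
  H_2: rank ker ∂_2 − rank ∂_3 = (4 − 3) − 1 = 0, and the invariant factors of ∂_3 are all 1, so H_2 = 0.
  H_3: rank ker ∂_3 − rank ∂_4 = (1 − 1) − 0 = 0, and there is no ∂_4, so H_3 = 0.

As a check, the Euler characteristic is 4 − 6 + 4 − 1 = 1, which agrees with 1 − 0 + 0 − 0 = 1.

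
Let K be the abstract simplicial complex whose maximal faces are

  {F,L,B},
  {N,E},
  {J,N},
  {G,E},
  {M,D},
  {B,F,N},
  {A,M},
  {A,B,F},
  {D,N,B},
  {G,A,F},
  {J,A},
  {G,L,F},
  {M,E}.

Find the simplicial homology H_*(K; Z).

H_0 = Z,  H_1 = Z^4,  H_2 = 0.

Fix the vertex order A < B < D < E < F < G < J < L < M < N and write every simplex with vertices in increasing order. Then dim K = 2 and the simplices of K are:

  0-simplices (10): A, B, D, E, F, G, J, L, M, N
  1-simplices (19): AB, AF, AG, AJ, AM, BD, BF, BL, BN, DM, DN, EG, EM, EN, FG, FL, FN, GL, JN
  2-simplices (6): ABF, AFG, BDN, BFL, BFN, FGL

so the chain groups are C_0 ≅ Z^10, C_1 ≅ Z^19, C_2 ≅ Z^6.

∂_1: C_1 → C_0 is given by ∂[p,q] = [q] − [p]. For instance
  ∂DM = M − D.
As a 10×19 matrix over Z this has rank 9, with invariant factors (1,1,1,1,1,1,1,1,1).

∂_2: C_2 → C_1 acts by ∂[p,q,r] = [q,r] − [p,r] + [p,q]. For instance
  ∂ABF = BF − AF + AB,
  ∂AFG = FG − AG + AF.
As a 19×6 matrix over Z this has rank 6, with invariant factors (1,1,1,1,1,1).

Reading off H_k = ker ∂_k / im ∂_{k+1}:

  H_0: rank C_0 − rank ∂_1 = 10 − 9 = 1, and the invariant factors of ∂_1 are all 1, so H_0 ≅ Z.
  H_1: rank ker ∂_1 − rank ∂_2 = (19 − 9) − 6 = 4, and the invariant factors of ∂_2 are all 1, so H_1 ≅ Z^4.
  H_2: rank ker ∂_2 − rank ∂_3 = (6 − 6) − 0 = 0, and there is no ∂_3, so H_2 ≅ 0.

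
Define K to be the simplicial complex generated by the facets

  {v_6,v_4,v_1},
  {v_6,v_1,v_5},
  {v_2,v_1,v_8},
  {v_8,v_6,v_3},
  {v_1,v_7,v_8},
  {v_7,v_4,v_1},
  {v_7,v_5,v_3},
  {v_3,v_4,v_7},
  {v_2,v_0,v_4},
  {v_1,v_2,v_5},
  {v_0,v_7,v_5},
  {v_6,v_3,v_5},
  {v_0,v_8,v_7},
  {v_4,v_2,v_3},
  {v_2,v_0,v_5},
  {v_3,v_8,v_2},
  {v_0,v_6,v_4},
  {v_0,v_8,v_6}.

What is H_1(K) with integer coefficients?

Take the total order v_0 < v_1 < v_2 < v_3 < v_4 < v_5 < v_6 < v_7 < v_8 on the vertex set. Then K (dimension 2) consists of the simplices:

  0-simplices (9): [v_0], [v_1], [v_2], [v_3], [v_4], [v_5], [v_6], [v_7], [v_8]
  1-simplices (27): (27 of them)
  2-simplices (18): (18 of them)

giving chain groups C_0 ≅ Z^9, C_1 ≅ Z^27, C_2 ≅ Z^18.

The boundary map ∂_1: C_1 → C_0 sends each edge [p,q] (with p < q) to q − p. For instance
  ∂[v_0,v_5] = [v_5] − [v_0].
This gives a 9×27 integer matrix of rank 8; reducing to Smith normal form yields diagonal entries (1,1,1,1,1,1,1,1).

Boundary ∂_2: C_2 → C_1 sends each 2-simplex [p,q,r] to [q,r] − [p,r] + [p,q]. For instance
  ∂[v_3,v_5,v_7] = [v_5,v_7] − [v_3,v_7] + [v_3,v_5],
  ∂[v_3,v_6,v_8] = [v_6,v_8] − [v_3,v_8] + [v_3,v_6].
The 27×18 boundary matrix has rank 17 and Smith normal form diag(1,1,1,1,1,1,1,1,1,1,1,1,1,1,1,1,1).

From H_k ≅ ker(∂_k) / im(∂_{k+1}) we obtain:

  H_1: rank ker ∂_1 − rank ∂_2 = (27 − 8) − 17 = 2, and the invariant factors of ∂_2 are all 1, so H_1 ≅ Z^2.

H_1 = Z^2.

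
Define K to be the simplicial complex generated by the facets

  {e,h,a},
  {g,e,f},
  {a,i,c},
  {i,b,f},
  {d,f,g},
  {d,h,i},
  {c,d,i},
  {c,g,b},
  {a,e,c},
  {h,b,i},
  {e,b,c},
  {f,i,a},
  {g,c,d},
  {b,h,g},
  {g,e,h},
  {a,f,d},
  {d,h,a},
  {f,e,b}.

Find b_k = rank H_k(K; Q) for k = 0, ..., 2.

Order the vertices as a < b < c < d < e < f < g < h < i. Listing each simplex with vertices in this order, K has dimension 2 with simplices:

  0-simplices (9): a, b, c, d, e, f, g, h, i
  1-simplices (27): ac, ad, ae, af, ah, ai, bc, be, bf, bg, bh, bi, cd, ce, cg, ci, df, dg, dh, di, ef, eg, eh, fg, fi, gh, hi
  2-simplices (18): ace, aci, adf, adh, aeh, afi, bce, bcg, bef, bfi, bgh, bhi, cdg, cdi, dfg, dhi, efg, egh

Hence C_0 ≅ Z^9, C_1 ≅ Z^27, C_2 ≅ Z^18.

The boundary map ∂_1: C_1 → C_0 maps an edge to its endpoints' difference, ∂[p,q] = q − p.
As a 9×27 matrix over Z this has rank 8, with invariant factors (1,1,1,1,1,1,1,1).

Boundary ∂_2: C_2 → C_1 acts by ∂[p,q,r] = [q,r] − [p,r] + [p,q]. For instance
  ∂cdi = di − ci + cd,
  ∂egh = gh − eh + eg.
As a 27×18 matrix over Z this has rank 18, with invariant factors (1,1,1,1,1,1,1,1,1,1,1,1,1,1,1,1,1,2).

Computing H_k = (kernel of ∂_k) / (image of ∂_{k+1}):

  H_0: rank C_0 − rank ∂_1 = 9 − 8 = 1, and the invariant factors of ∂_1 are all 1, so H_0 ≅ Z.
  H_1: rank ker ∂_1 − rank ∂_2 = (27 − 8) − 18 = 1, and ∂_2 has invariant factor 2 > 1, so H_1 ≅ Z × Z/2.
  H_2: rank ker ∂_2 − rank ∂_3 = (18 − 18) − 0 = 0, and there is no ∂_3, so H_2 ≅ 0.

(K is a triangulation of the Klein bottle.)

Hence the Betti numbers are b_0 = 1, b_1 = 1, b_2 = 0.

b_0 = 1, b_1 = 1, b_2 = 0.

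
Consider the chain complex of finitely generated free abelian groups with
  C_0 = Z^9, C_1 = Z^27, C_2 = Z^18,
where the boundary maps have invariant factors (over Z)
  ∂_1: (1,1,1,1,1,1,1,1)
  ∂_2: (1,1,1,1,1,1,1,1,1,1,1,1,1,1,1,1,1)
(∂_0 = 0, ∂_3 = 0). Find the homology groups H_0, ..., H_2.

H_0 = Z,  H_1 = Z^2,  H_2 = Z.

H_0: b_0 = 9 − 0 − 8 = 1; torsion from ∂_1 factors > 1: none. So H_0 = Z.
H_1: b_1 = 27 − 8 − 17 = 2; torsion from ∂_2 factors > 1: none. So H_1 = Z^2.
H_2: b_2 = 18 − 17 − 0 = 1; torsion from ∂_3 factors > 1: none. So H_2 = Z.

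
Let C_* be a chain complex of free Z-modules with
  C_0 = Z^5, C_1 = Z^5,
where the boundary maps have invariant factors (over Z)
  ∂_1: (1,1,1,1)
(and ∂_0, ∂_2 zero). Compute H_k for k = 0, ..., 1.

H_0: b_0 = 5 − 0 − 4 = 1; torsion from ∂_1 factors > 1: none. So H_0 = Z.
H_1: b_1 = 5 − 4 − 0 = 1; torsion from ∂_2 factors > 1: none. So H_1 = Z.

H_0 = Z,  H_1 = Z.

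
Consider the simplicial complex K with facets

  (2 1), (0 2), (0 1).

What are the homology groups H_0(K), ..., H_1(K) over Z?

We work with the vertex ordering 0 < 1 < 2. The simplices of K, each written with vertices in increasing order, are:

  0-simplices (3): [0], [1], [2]
  1-simplices (3): [0,1], [0,2], [1,2]

Hence C_0 ≅ Z^3, C_1 ≅ Z^3.

∂_1: C_1 → C_0 maps an edge to its endpoints' difference, ∂[p,q] = q − p. For instance
  ∂[0,2] = [2] − [0].
As a 3×3 matrix over Z this has rank 2, with invariant factors (1,1).

Now H_k = ker ∂_k / im ∂_{k+1}, so:

  H_0: rank C_0 − rank ∂_1 = 3 − 2 = 1, and the invariant factors of ∂_1 are all 1, so H_0 = Z.
  H_1: rank ker ∂_1 − rank ∂_2 = (3 − 2) − 0 = 1, and there is no ∂_2, so H_1 = Z.

H_0 ≅ Z,  H_1 ≅ Z.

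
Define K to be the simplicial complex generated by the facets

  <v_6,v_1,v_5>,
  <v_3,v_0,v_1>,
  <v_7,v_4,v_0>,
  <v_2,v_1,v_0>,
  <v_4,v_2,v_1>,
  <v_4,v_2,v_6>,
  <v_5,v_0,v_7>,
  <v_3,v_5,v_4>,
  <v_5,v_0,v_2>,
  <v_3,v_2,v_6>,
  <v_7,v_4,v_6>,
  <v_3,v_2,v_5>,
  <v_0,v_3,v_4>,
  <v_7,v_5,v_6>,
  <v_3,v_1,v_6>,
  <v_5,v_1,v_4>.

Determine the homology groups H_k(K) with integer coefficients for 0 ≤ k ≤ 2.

H_0 = Z,  H_1 = Z^2,  H_2 = Z.

Take the total order v_0 < v_1 < v_2 < v_3 < v_4 < v_5 < v_6 < v_7 on the vertex set. Then K (dimension 2) consists of the simplices:

  0-simplices (8): [v_0], [v_1], [v_2], [v_3], [v_4], [v_5], [v_6], [v_7]
  1-simplices (24): (24 of them)
  2-simplices (16): (16 of them)

so the chain groups are C_0 ≅ Z^8, C_1 ≅ Z^24, C_2 ≅ Z^16.

Boundary ∂_1: C_1 → C_0 maps an edge to its endpoints' difference, ∂[p,q] = q − p.
The resulting 8×24 matrix has rank 7, and its Smith normal form has invariant factors (1,1,1,1,1,1,1).

∂_2: C_2 → C_1 sends each 2-simplex [p,q,r] to [q,r] − [p,r] + [p,q]. For instance
  ∂[v_2,v_4,v_6] = [v_4,v_6] − [v_2,v_6] + [v_2,v_4],
  ∂[v_0,v_5,v_7] = [v_5,v_7] − [v_0,v_7] + [v_0,v_5].
The resulting 24×16 matrix has rank 15, and its Smith normal form has invariant factors (1,1,1,1,1,1,1,1,1,1,1,1,1,1,1).

From H_k ≅ ker(∂_k) / im(∂_{k+1}) we obtain:

  H_0: rank C_0 − rank ∂_1 = 8 − 7 = 1, and the invariant factors of ∂_1 are all 1, so H_0 = Z.
  H_1: rank ker ∂_1 − rank ∂_2 = (24 − 7) − 15 = 2, and the invariant factors of ∂_2 are all 1, so H_1 = Z^2.
  H_2: rank ker ∂_2 − rank ∂_3 = (16 − 15) − 0 = 1, and there is no ∂_3, so H_2 = Z.

As a check, the Euler characteristic is 8 − 24 + 16 = 0, which agrees with 1 − 2 + 1 = 0.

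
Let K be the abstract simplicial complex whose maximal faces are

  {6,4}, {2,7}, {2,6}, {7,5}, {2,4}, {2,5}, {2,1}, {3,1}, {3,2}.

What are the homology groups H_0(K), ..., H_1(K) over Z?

Order the vertices as 1 < 2 < 3 < 4 < 5 < 6 < 7. Listing each simplex with vertices in this order, K has dimension 1 with simplices:

  0-simplices (7): [1], [2], [3], [4], [5], [6], [7]
  1-simplices (9): [1,2], [1,3], [2,3], [2,4], [2,5], [2,6], [2,7], [4,6], [5,7]

giving chain groups C_0 ≅ Z^7, C_1 ≅ Z^9.

The boundary map ∂_1: C_1 → C_0 is given by ∂[p,q] = [q] − [p]. For instance
  ∂[2,7] = [7] − [2].
The resulting 7×9 matrix has rank 6, and its Smith normal form has invariant factors (1,1,1,1,1,1).

From H_k ≅ ker(∂_k) / im(∂_{k+1}) we obtain:

  H_0: rank C_0 − rank ∂_1 = 7 − 6 = 1, and the invariant factors of ∂_1 are all 1, so H_0 ≅ Z.
  H_1: rank ker ∂_1 − rank ∂_2 = (9 − 6) − 0 = 3, and there is no ∂_2, so H_1 ≅ Z^3.

(K is a triangulation of a wedge of 3 circles.)

H_0 ≅ Z,  H_1 ≅ Z^3.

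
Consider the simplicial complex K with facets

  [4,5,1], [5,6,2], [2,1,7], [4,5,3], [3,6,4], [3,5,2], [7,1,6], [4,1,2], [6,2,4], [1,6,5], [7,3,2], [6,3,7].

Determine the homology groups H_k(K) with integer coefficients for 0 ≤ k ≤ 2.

H_0 = Z,  H_1 = Z_2,  H_2 = 0.

We work with the vertex ordering 1 < 2 < 3 < 4 < 5 < 6 < 7. The simplices of K, each written with vertices in increasing order, are:

  0-simplices (7): [1], [2], [3], [4], [5], [6], [7]
  1-simplices (18): [1,2], [1,4], [1,5], [1,6], [1,7], [2,3], [2,4], [2,5], [2,6], [2,7], [3,4], [3,5], [3,6], [3,7], [4,5], [4,6], [5,6], [6,7]
  2-simplices (12): [1,2,4], [1,2,7], [1,4,5], [1,5,6], [1,6,7], [2,3,5], [2,3,7], [2,4,6], [2,5,6], [3,4,5], [3,4,6], [3,6,7]

Hence C_0 ≅ Z^7, C_1 ≅ Z^18, C_2 ≅ Z^12.

Boundary ∂_1: C_1 → C_0 sends each edge [p,q] (with p < q) to q − p. For instance
  ∂[6,7] = [7] − [6].
The resulting 7×18 matrix has rank 6, and its Smith normal form has invariant factors (1,1,1,1,1,1).

The boundary map ∂_2: C_2 → C_1 acts by ∂[p,q,r] = [q,r] − [p,r] + [p,q]. For instance
  ∂[2,3,5] = [3,5] − [2,5] + [2,3],
  ∂[2,3,7] = [3,7] − [2,7] + [2,3].
The 18×12 boundary matrix has rank 12 and Smith normal form diag(1,1,1,1,1,1,1,1,1,1,1,2).

Now H_k = ker ∂_k / im ∂_{k+1}, so:

  H_0: rank C_0 − rank ∂_1 = 7 − 6 = 1, and the invariant factors of ∂_1 are all 1, so H_0 = Z.
  H_1: rank ker ∂_1 − rank ∂_2 = (18 − 6) − 12 = 0, and ∂_2 has invariant factor 2 > 1, so H_1 = Z_2.
  H_2: rank ker ∂_2 − rank ∂_3 = (12 − 12) − 0 = 0, and there is no ∂_3, so H_2 = 0.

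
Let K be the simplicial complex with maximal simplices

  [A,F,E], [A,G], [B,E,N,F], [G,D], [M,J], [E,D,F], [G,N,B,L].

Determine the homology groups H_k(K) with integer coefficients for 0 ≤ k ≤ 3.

Order the vertices as A < B < D < E < F < G < J < L < M < N. Listing each simplex with vertices in this order, K has dimension 3 with simplices:

  0-simplices (10): A, B, D, E, F, G, J, L, M, N
  1-simplices (18): AE, AF, AG, BE, BF, BG, BL, BN, DE, DF, DG, EF, EN, FN, GL, GN, JM, LN
  2-simplices (10): AEF, BEF, BEN, BFN, BGL, BGN, BLN, DEF, EFN, GLN
  3-simplices (2): BEFN, BGLN

so the chain groups are C_0 ≅ Z^10, C_1 ≅ Z^18, C_2 ≅ Z^10, C_3 ≅ Z^2.

The boundary map ∂_1: C_1 → C_0 is given by ∂[p,q] = [q] − [p].
This gives a 10×18 integer matrix of rank 8; reducing to Smith normal form yields diagonal entries (1,1,1,1,1,1,1,1).

The boundary map ∂_2: C_2 → C_1 sends each 2-simplex [p,q,r] to [q,r] − [p,r] + [p,q]. For instance
  ∂GLN = LN − GN + GL,
  ∂BGN = GN − BN + BG.
As a 18×10 matrix over Z this has rank 8, with invariant factors (1,1,1,1,1,1,1,1).

Boundary ∂_3: C_3 → C_2 sends each 3-simplex σ to the alternating sum Σ_i (−1)^i (σ with its i-th vertex removed). For instance
  ∂BEFN = EFN − BFN + BEN − BEF,
  ∂BGLN = GLN − BLN + BGN − BGL.
The resulting 10×2 matrix has rank 2, and its Smith normal form has invariant factors (1,1).

Reading off H_k = ker ∂_k / im ∂_{k+1}:

  H_0: rank C_0 − rank ∂_1 = 10 − 8 = 2, and the invariant factors of ∂_1 are all 1, so H_0 ≅ Z^2.
  H_1: rank ker ∂_1 − rank ∂_2 = (18 − 8) − 8 = 2, and the invariant factors of ∂_2 are all 1, so H_1 ≅ Z^2.
  H_2: rank ker ∂_2 − rank ∂_3 = (10 − 8) − 2 = 0, and the invariant factors of ∂_3 are all 1, so H_2 ≅ 0.
  H_3: rank ker ∂_3 − rank ∂_4 = (2 − 2) − 0 = 0, and there is no ∂_4, so H_3 ≅ 0.

H_0 = Z^2,  H_1 = Z^2,  H_2 = 0,  H_3 = 0.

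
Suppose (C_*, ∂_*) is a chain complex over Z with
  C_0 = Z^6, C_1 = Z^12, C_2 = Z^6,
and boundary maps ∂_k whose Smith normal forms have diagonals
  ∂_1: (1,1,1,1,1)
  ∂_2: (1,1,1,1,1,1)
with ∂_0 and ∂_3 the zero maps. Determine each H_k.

H_0 = Z,  H_1 = Z,  H_2 = 0.

H_0: b_0 = 6 − 0 − 5 = 1; torsion from ∂_1 factors > 1: none. So H_0 = Z.
H_1: b_1 = 12 − 5 − 6 = 1; torsion from ∂_2 factors > 1: none. So H_1 = Z.
H_2: b_2 = 6 − 6 − 0 = 0; torsion from ∂_3 factors > 1: none. So H_2 = 0.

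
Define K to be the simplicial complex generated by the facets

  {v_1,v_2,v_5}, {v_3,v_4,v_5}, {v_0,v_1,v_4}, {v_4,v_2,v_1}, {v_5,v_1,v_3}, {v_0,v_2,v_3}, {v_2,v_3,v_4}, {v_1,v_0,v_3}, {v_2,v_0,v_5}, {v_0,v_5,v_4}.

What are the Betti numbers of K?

Order the vertices as v_0 < v_1 < v_2 < v_3 < v_4 < v_5. Listing each simplex with vertices in this order, K has dimension 2 with simplices:

  0-simplices (6): [v_0], [v_1], [v_2], [v_3], [v_4], [v_5]
  1-simplices (15): (15 of them)
  2-simplices (10): [v_0,v_1,v_3], [v_0,v_1,v_4], [v_0,v_2,v_3], [v_0,v_2,v_5], [v_0,v_4,v_5], [v_1,v_2,v_4], [v_1,v_2,v_5], [v_1,v_3,v_5], [v_2,v_3,v_4], [v_3,v_4,v_5]

Hence C_0 ≅ Z^6, C_1 ≅ Z^15, C_2 ≅ Z^10.

∂_1: C_1 → C_0 sends each edge [p,q] (with p < q) to q − p.
This gives a 6×15 integer matrix of rank 5; reducing to Smith normal form yields diagonal entries (1,1,1,1,1).

Boundary ∂_2: C_2 → C_1 maps a triangle to the signed sum of its edges. For instance
  ∂[v_0,v_2,v_5] = [v_2,v_5] − [v_0,v_5] + [v_0,v_2],
  ∂[v_0,v_1,v_3] = [v_1,v_3] − [v_0,v_3] + [v_0,v_1].
The resulting 15×10 matrix has rank 10, and its Smith normal form has invariant factors (1,1,1,1,1,1,1,1,1,2).

Reading off H_k = ker ∂_k / im ∂_{k+1}:

  H_0: rank C_0 − rank ∂_1 = 6 − 5 = 1, and the invariant factors of ∂_1 are all 1, so H_0 = Z.
  H_1: rank ker ∂_1 − rank ∂_2 = (15 − 5) − 10 = 0, and ∂_2 has invariant factor 2 > 1, so H_1 = Z/2.
  H_2: rank ker ∂_2 − rank ∂_3 = (10 − 10) − 0 = 0, and there is no ∂_3, so H_2 = 0.

(K is a triangulation of the real projective plane RP^2.)

Hence the Betti numbers are b_0 = 1, b_1 = 0, b_2 = 0.

b_0 = 1, b_1 = 0, b_2 = 0.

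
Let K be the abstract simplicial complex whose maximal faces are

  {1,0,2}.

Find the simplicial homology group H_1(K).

H_1 ≅ 0.

Order the vertices as 0 < 1 < 2. Listing each simplex with vertices in this order, K has dimension 2 with simplices:

  0-simplices (3): [0], [1], [2]
  1-simplices (3): [0,1], [0,2], [1,2]
  2-simplices (1): [0,1,2]

so the chain groups are C_0 ≅ Z^3, C_1 ≅ Z^3, C_2 ≅ Z^1.

The boundary map ∂_1: C_1 → C_0 maps an edge to its endpoints' difference, ∂[p,q] = q − p. For instance
  ∂[1,2] = [2] − [1].
This gives a 3×3 integer matrix of rank 2; reducing to Smith normal form yields diagonal entries (1,1).

Boundary ∂_2: C_2 → C_1 sends each 2-simplex [p,q,r] to [q,r] − [p,r] + [p,q]. For instance
  ∂[0,1,2] = [1,2] − [0,2] + [0,1].
The 3×1 boundary matrix has rank 1 and Smith normal form diag(1).

Now H_k = ker ∂_k / im ∂_{k+1}, so:

  H_1: rank ker ∂_1 − rank ∂_2 = (3 − 2) − 1 = 0, and the invariant factors of ∂_2 are all 1, so H_1 = 0.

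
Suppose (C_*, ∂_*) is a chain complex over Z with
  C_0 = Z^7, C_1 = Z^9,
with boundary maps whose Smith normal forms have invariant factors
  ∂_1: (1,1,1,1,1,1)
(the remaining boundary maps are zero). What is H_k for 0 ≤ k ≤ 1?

H_0: b_0 = 7 − 0 − 6 = 1; torsion from ∂_1 factors > 1: none. So H_0 ≅ Z.
H_1: b_1 = 9 − 6 − 0 = 3; torsion from ∂_2 factors > 1: none. So H_1 ≅ Z^3.

H_0 ≅ Z,  H_1 ≅ Z^3.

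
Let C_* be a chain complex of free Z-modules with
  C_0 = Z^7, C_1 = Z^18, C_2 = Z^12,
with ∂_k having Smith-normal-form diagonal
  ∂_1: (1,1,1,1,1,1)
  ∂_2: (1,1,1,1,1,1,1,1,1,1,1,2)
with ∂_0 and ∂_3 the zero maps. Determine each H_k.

H_0: b_0 = 7 − 0 − 6 = 1; torsion from ∂_1 factors > 1: none. So H_0 = Z.
H_1: b_1 = 18 − 6 − 12 = 0; torsion from ∂_2 factors > 1: [2]. So H_1 = Z/2Z.
H_2: b_2 = 12 − 12 − 0 = 0; torsion from ∂_3 factors > 1: none. So H_2 = 0.

H_0 = Z,  H_1 = Z/2Z,  H_2 = 0.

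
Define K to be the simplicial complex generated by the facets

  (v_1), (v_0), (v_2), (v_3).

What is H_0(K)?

We work with the vertex ordering v_0 < v_1 < v_2 < v_3. The simplices of K, each written with vertices in increasing order, are:

  0-simplices (4): [v_0], [v_1], [v_2], [v_3]

Hence C_0 ≅ Z^4.

Now H_k = ker ∂_k / im ∂_{k+1}, so:

  H_0: rank C_0 − rank ∂_1 = 4 − 0 = 4, and there is no ∂_1, so H_0 ≅ Z^4.

H_0 ≅ Z^4.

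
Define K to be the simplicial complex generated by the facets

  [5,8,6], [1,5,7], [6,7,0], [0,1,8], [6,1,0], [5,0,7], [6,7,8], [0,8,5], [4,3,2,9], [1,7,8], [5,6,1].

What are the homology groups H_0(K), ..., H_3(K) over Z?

H_0 = Z^2,  H_1 = Z_2,  H_2 = 0,  H_3 = 0.

Order the vertices as 0 < 1 < 2 < 3 < 4 < 5 < 6 < 7 < 8 < 9. Listing each simplex with vertices in this order, K has dimension 3 with simplices:

  0-simplices (10): [0], [1], [2], [3], [4], [5], [6], [7], [8], [9]
  1-simplices (21): [0,1], [0,5], [0,6], [0,7], [0,8], [1,5], [1,6], [1,7], [1,8], [2,3], [2,4], [2,9], [3,4], [3,9], [4,9], [5,6], [5,7], [5,8], [6,7], [6,8], [7,8]
  2-simplices (14): [0,1,6], [0,1,8], [0,5,7], [0,5,8], [0,6,7], [1,5,6], [1,5,7], [1,7,8], [2,3,4], [2,3,9], [2,4,9], [3,4,9], [5,6,8], [6,7,8]
  3-simplices (1): [2,3,4,9]

Hence C_0 ≅ Z^10, C_1 ≅ Z^21, C_2 ≅ Z^14, C_3 ≅ Z^1.

Boundary ∂_1: C_1 → C_0 is given by ∂[p,q] = [q] − [p].
As a 10×21 matrix over Z this has rank 8, with invariant factors (1,1,1,1,1,1,1,1).

Boundary ∂_2: C_2 → C_1 acts by ∂[p,q,r] = [q,r] − [p,r] + [p,q]. For instance
  ∂[1,5,7] = [5,7] − [1,7] + [1,5],
  ∂[3,4,9] = [4,9] − [3,9] + [3,4].
As a 21×14 matrix over Z this has rank 13, with invariant factors (1,1,1,1,1,1,1,1,1,1,1,1,2).

∂_3: C_3 → C_2 sends each 3-simplex σ to the alternating sum Σ_i (−1)^i (σ with its i-th vertex removed). For instance
  ∂[2,3,4,9] = [3,4,9] − [2,4,9] + [2,3,9] − [2,3,4].
This gives a 14×1 integer matrix of rank 1; reducing to Smith normal form yields diagonal entries (1).

Reading off H_k = ker ∂_k / im ∂_{k+1}:

  H_0: rank C_0 − rank ∂_1 = 10 − 8 = 2, and the invariant factors of ∂_1 are all 1, so H_0 ≅ Z^2.
  H_1: rank ker ∂_1 − rank ∂_2 = (21 − 8) − 13 = 0, and ∂_2 has invariant factor 2 > 1, so H_1 ≅ Z_2.
  H_2: rank ker ∂_2 − rank ∂_3 = (14 − 13) − 1 = 0, and the invariant factors of ∂_3 are all 1, so H_2 ≅ 0.
  H_3: rank ker ∂_3 − rank ∂_4 = (1 − 1) − 0 = 0, and there is no ∂_4, so H_3 ≅ 0.

As a check, the Euler characteristic is 10 − 21 + 14 − 1 = 2, which agrees with 2 − 0 + 0 − 0 = 2.
(K is a triangulation of the disjoint union of the real projective plane RP^2 and the 3-simplex.)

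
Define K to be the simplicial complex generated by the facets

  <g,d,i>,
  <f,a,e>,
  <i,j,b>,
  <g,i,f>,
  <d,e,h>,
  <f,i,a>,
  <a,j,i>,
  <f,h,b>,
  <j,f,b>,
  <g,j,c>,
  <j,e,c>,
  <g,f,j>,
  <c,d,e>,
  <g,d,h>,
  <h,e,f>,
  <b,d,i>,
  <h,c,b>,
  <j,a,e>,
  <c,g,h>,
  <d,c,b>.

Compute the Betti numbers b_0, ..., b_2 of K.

Order the vertices as a < b < c < d < e < f < g < h < i < j. Listing each simplex with vertices in this order, K has dimension 2 with simplices:

  0-simplices (10): a, b, c, d, e, f, g, h, i, j
  1-simplices (30): ae, af, ai, aj, bc, bd, bf, bh, bi, bj, cd, ce, cg, ch, cj, de, dg, dh, di, ef, eh, ej, fg, fh, fi, fj, gh, gi, gj, ij
  2-simplices (20): aef, aej, afi, aij, bcd, bch, bdi, bfh, bfj, bij, cde, cej, cgh, cgj, deh, dgh, dgi, efh, fgi, fgj

giving chain groups C_0 ≅ Z^10, C_1 ≅ Z^30, C_2 ≅ Z^20.

The boundary map ∂_1: C_1 → C_0 is given by ∂[p,q] = [q] − [p].
The resulting 10×30 matrix has rank 9, and its Smith normal form has invariant factors (1,1,1,1,1,1,1,1,1).

Boundary ∂_2: C_2 → C_1 maps a triangle to the signed sum of its edges. For instance
  ∂dgi = gi − di + dg,
  ∂bij = ij − bj + bi.
The resulting 30×20 matrix has rank 20, and its Smith normal form has invariant factors (1,1,1,1,1,1,1,1,1,1,1,1,1,1,1,1,1,1,1,2).

Now H_k = ker ∂_k / im ∂_{k+1}, so:

  H_0: rank C_0 − rank ∂_1 = 10 − 9 = 1, and the invariant factors of ∂_1 are all 1, so H_0 = Z.
  H_1: rank ker ∂_1 − rank ∂_2 = (30 − 9) − 20 = 1, and ∂_2 has invariant factor 2 > 1, so H_1 = Z ⊕ Z/2.
  H_2: rank ker ∂_2 − rank ∂_3 = (20 − 20) − 0 = 0, and there is no ∂_3, so H_2 = 0.

Hence the Betti numbers are b_0 = 1, b_1 = 1, b_2 = 0.

b_0 = 1, b_1 = 1, b_2 = 0.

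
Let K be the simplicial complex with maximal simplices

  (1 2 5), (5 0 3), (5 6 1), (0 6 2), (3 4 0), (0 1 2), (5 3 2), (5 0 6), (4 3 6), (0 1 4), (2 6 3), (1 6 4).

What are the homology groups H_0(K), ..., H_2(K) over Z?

Take the total order 0 < 1 < 2 < 3 < 4 < 5 < 6 on the vertex set. Then K (dimension 2) consists of the simplices:

  0-simplices (7): [0], [1], [2], [3], [4], [5], [6]
  1-simplices (18): [0,1], [0,2], [0,3], [0,4], [0,5], [0,6], [1,2], [1,4], [1,5], [1,6], [2,3], [2,5], [2,6], [3,4], [3,5], [3,6], [4,6], [5,6]
  2-simplices (12): [0,1,2], [0,1,4], [0,2,6], [0,3,4], [0,3,5], [0,5,6], [1,2,5], [1,4,6], [1,5,6], [2,3,5], [2,3,6], [3,4,6]

giving chain groups C_0 ≅ Z^7, C_1 ≅ Z^18, C_2 ≅ Z^12.

Boundary ∂_1: C_1 → C_0 maps an edge to its endpoints' difference, ∂[p,q] = q − p. For instance
  ∂[0,2] = [2] − [0].
This gives a 7×18 integer matrix of rank 6; reducing to Smith normal form yields diagonal entries (1,1,1,1,1,1).

Boundary ∂_2: C_2 → C_1 acts by ∂[p,q,r] = [q,r] − [p,r] + [p,q]. For instance
  ∂[1,4,6] = [4,6] − [1,6] + [1,4],
  ∂[0,1,4] = [1,4] − [0,4] + [0,1].
The resulting 18×12 matrix has rank 12, and its Smith normal form has invariant factors (1,1,1,1,1,1,1,1,1,1,1,2).

Computing H_k = (kernel of ∂_k) / (image of ∂_{k+1}):

  H_0: rank C_0 − rank ∂_1 = 7 − 6 = 1, and the invariant factors of ∂_1 are all 1, so H_0 ≅ Z.
  H_1: rank ker ∂_1 − rank ∂_2 = (18 − 6) − 12 = 0, and ∂_2 has invariant factor 2 > 1, so H_1 ≅ Z/2.
  H_2: rank ker ∂_2 − rank ∂_3 = (12 − 12) − 0 = 0, and there is no ∂_3, so H_2 ≅ 0.

H_0 = Z,  H_1 = Z/2,  H_2 = 0.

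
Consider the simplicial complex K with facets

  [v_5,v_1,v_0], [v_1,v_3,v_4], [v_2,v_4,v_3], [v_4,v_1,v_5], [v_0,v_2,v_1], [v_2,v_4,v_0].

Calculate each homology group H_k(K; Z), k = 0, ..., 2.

K has 6 vertices, 12 edges, 6 triangles.
rank ∂_0 = 0, rank ∂_1 = 5 ⇒ b_0 = 6 − 0 − 5 = 1; all invariant factors of ∂_1 are 1 so no torsion. So H_0 = Z.
rank ∂_1 = 5, rank ∂_2 = 6 ⇒ b_1 = 12 − 5 − 6 = 1; all invariant factors of ∂_2 are 1 so no torsion. So H_1 = Z.
rank ∂_2 = 6, rank ∂_3 = 0 ⇒ b_2 = 6 − 6 − 0 = 0. So H_2 = 0.

H_0 = Z,  H_1 = Z,  H_2 = 0.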